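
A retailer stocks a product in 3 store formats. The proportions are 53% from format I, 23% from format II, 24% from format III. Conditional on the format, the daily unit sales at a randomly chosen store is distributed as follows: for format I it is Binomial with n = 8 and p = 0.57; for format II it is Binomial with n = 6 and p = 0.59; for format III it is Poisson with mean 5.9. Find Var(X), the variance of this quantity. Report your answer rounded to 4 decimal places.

Per component, I: μ=4.56, E[X²]=22.7544; II: μ=3.54, E[X²]=13.983; III: μ=5.9, E[X²]=40.71.
E[X] = 0.53·4.56 + 0.23·3.54 + 0.24·5.9 = 4.647.
E[X²] = 0.53·22.7544 + 0.23·13.983 + 0.24·40.71 = 25.0463.
Var(X) = E[X²] − (E[X])² = 25.0463 − 21.5946 = 3.45171.

3.4517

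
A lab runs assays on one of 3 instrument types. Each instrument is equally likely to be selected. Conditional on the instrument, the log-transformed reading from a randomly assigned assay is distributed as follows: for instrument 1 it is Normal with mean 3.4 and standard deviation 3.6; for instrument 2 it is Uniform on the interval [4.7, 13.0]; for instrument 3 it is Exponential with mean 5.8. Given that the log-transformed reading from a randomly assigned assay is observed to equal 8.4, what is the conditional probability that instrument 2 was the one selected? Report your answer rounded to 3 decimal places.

0.593

Likelihoods f(8.4 | ·): 1: 0.0422404; 2: 0.120482; 3: 0.0405129.
Posterior ∝ prior × likelihood. Numerator for 2: 0.333333·0.120482 = 0.0401606.
Normalizing constant: 0.333333·0.0422404 + 0.333333·0.120482 + 0.333333·0.0405129 = 0.0677451.
P(2 | observation) = 0.0401606 / 0.0677451 = 0.59282.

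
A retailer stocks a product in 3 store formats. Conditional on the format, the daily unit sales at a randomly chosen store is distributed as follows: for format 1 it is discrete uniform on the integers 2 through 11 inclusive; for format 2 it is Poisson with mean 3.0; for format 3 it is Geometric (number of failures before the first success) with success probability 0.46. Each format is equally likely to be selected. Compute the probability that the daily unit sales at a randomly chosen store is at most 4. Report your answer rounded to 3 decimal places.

Conditional on each format, P(X ≤ 4): 1: 0.3; 2: 0.815263; 3: 0.954083.
By total probability, P(X ≤ 4) = 0.333333·0.3 + 0.333333·0.815263 + 0.333333·0.954083 = 0.689782.

0.690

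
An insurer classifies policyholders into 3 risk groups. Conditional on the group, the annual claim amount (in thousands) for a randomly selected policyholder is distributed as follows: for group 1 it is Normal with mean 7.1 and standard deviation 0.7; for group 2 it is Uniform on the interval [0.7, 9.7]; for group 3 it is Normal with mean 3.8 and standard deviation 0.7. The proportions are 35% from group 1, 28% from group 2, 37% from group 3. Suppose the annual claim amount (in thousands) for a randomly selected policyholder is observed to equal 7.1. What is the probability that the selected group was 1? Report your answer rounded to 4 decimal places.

0.8651

Likelihoods f(7.1 | ·): 1: 0.569918; 2: 0.111111; 3: 8.50796e-06.
Posterior ∝ prior × likelihood. Numerator for 1: 0.35·0.569918 = 0.199471.
Normalizing constant: 0.35·0.569918 + 0.28·0.111111 + 0.37·8.50796e-06 = 0.230585.
P(1 | observation) = 0.199471 / 0.230585 = 0.865064.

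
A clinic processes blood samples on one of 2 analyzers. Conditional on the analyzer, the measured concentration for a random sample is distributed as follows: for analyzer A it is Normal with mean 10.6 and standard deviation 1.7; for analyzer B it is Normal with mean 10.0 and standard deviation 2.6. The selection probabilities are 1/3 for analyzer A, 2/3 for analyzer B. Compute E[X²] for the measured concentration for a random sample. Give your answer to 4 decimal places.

For each component E[X²] = Var + (mean)², giving A: 115.25; B: 106.76.
Overall E[X²] = 0.333333·115.25 + 0.666667·106.76 = 109.59.

109.5900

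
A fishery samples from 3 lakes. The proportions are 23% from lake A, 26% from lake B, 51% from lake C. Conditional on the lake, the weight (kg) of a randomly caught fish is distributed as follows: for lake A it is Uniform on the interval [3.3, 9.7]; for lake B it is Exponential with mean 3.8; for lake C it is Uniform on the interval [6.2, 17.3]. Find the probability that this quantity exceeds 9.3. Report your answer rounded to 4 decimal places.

0.4044

Conditional on each lake, P(X > 9.3): A: 0.0625; B: 0.086521; C: 0.720721.
By total probability, P(X > 9.3) = 0.23·0.0625 + 0.26·0.086521 + 0.51·0.720721 = 0.404438.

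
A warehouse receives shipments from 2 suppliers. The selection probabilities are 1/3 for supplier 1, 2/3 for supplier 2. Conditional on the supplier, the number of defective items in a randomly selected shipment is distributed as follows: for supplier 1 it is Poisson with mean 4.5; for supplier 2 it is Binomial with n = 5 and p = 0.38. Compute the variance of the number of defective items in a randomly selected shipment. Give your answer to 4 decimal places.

3.7876

Per component, 1: μ=4.5, E[X²]=24.75; 2: μ=1.9, E[X²]=4.788.
E[X] = 0.333333·4.5 + 0.666667·1.9 = 2.76667.
E[X²] = 0.333333·24.75 + 0.666667·4.788 = 11.442.
Var(X) = E[X²] − (E[X])² = 11.442 − 7.65444 = 3.78756.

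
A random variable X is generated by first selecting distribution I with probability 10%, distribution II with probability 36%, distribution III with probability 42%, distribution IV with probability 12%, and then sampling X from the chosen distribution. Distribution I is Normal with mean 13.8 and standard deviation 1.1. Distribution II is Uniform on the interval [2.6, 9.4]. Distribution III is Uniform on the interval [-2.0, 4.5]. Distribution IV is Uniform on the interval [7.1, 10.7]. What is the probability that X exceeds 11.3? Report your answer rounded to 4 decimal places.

Conditional on each component, P(X > 11.3): I: 0.988479; II: 0; III: 0; IV: 0.
By total probability, P(X > 11.3) = 0.1·0.988479 + 0.36·0 + 0.42·0 + 0.12·0 = 0.0988479.

0.0988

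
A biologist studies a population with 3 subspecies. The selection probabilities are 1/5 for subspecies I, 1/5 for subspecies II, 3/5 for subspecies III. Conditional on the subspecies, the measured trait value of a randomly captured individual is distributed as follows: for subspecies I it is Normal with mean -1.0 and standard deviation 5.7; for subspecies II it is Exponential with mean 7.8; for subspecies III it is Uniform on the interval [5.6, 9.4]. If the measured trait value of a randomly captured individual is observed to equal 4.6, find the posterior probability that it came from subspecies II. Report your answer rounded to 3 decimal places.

Likelihoods f(4.6 | ·): I: 0.0431957; II: 0.0710858; III: 0.
Posterior ∝ prior × likelihood. Numerator for II: 0.2·0.0710858 = 0.0142172.
Normalizing constant: 0.2·0.0431957 + 0.2·0.0710858 + 0.6·0 = 0.0228563.
P(II | observation) = 0.0142172 / 0.0228563 = 0.622024.

0.622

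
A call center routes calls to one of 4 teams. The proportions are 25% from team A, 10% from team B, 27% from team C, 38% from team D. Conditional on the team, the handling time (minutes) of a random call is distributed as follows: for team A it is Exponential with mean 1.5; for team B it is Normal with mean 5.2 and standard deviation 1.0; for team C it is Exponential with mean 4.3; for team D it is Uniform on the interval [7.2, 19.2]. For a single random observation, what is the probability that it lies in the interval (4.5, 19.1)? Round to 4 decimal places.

0.5567

Conditional on each team, P(4.5 < X < 19.1): A: 0.0497841; B: 0.758036; C: 0.339387; D: 0.991667.
By total probability, P(4.5 < X < 19.1) = 0.25·0.0497841 + 0.1·0.758036 + 0.27·0.339387 + 0.38·0.991667 = 0.556717.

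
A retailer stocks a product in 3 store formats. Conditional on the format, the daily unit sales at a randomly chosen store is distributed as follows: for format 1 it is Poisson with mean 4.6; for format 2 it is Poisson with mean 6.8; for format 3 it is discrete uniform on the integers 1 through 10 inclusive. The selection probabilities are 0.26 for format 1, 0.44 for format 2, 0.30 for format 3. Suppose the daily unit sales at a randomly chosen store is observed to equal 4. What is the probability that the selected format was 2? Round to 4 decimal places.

0.3566

Likelihoods P(X=4 | ·): 1: 0.187528; 2: 0.0992252; 3: 0.1.
Posterior ∝ prior × likelihood. Numerator for 2: 0.44·0.0992252 = 0.0436591.
Normalizing constant: 0.26·0.187528 + 0.44·0.0992252 + 0.3·0.1 = 0.122416.
P(2 | observation) = 0.0436591 / 0.122416 = 0.356644.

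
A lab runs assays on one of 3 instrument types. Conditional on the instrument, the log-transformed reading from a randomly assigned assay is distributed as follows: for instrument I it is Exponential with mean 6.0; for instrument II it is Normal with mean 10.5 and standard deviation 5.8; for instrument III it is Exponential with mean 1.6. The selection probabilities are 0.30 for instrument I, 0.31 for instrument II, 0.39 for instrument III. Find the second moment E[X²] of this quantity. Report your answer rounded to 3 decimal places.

For each component E[X²] = Var + (mean)², giving I: 72; II: 143.89; III: 5.12.
Overall E[X²] = 0.3·72 + 0.31·143.89 + 0.39·5.12 = 68.2027.

68.203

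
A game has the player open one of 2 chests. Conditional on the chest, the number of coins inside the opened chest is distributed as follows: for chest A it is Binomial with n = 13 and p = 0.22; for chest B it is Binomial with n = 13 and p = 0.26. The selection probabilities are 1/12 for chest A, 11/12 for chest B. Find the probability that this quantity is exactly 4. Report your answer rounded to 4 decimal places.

Conditional on each chest, P(X = 4): A: 0.178998; B: 0.217413.
By total probability, P(X = 4) = 0.0833333·0.178998 + 0.916667·0.217413 = 0.214211.

0.2142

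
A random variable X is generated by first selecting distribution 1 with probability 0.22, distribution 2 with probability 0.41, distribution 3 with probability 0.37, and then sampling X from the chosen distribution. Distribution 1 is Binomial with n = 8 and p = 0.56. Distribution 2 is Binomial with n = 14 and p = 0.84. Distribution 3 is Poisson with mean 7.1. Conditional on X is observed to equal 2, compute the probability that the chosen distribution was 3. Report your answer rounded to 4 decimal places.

Likelihoods P(X=2 | ·): 1: 0.0637162; 2: 1.80734e-08; 3: 0.0207968.
Posterior ∝ prior × likelihood. Numerator for 3: 0.37·0.0207968 = 0.0076948.
Normalizing constant: 0.22·0.0637162 + 0.41·1.80734e-08 + 0.37·0.0207968 = 0.0217124.
P(3 | observation) = 0.0076948 / 0.0217124 = 0.354397.

0.3544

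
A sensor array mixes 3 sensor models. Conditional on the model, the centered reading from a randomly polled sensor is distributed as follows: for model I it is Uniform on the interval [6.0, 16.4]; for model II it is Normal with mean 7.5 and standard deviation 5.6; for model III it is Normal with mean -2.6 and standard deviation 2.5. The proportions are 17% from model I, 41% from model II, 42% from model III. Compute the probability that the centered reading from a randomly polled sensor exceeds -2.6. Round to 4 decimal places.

0.7754

Conditional on each model, P(X > -2.6): I: 1; II: 0.964351; III: 0.5.
By total probability, P(X > -2.6) = 0.17·1 + 0.41·0.964351 + 0.42·0.5 = 0.775384.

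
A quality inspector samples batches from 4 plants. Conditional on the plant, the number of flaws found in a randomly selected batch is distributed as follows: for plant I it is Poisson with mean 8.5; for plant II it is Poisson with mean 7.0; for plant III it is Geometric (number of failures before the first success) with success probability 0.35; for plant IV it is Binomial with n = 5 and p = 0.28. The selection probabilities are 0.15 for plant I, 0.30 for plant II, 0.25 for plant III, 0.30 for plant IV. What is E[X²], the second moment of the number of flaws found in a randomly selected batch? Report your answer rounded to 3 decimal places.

31.992

For each component E[X²] = Var + (mean)², giving I: 80.75; II: 56; III: 8.7551; IV: 2.968.
Overall E[X²] = 0.15·80.75 + 0.3·56 + 0.25·8.7551 + 0.3·2.968 = 31.9917.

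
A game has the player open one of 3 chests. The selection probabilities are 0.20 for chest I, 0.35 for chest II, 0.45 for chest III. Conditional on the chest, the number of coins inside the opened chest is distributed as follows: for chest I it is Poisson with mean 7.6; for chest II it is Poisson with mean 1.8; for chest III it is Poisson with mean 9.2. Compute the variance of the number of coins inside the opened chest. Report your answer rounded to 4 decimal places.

17.4999

Per component, I: μ=7.6, E[X²]=65.36; II: μ=1.8, E[X²]=5.04; III: μ=9.2, E[X²]=93.84.
E[X] = 0.2·7.6 + 0.35·1.8 + 0.45·9.2 = 6.29.
E[X²] = 0.2·65.36 + 0.35·5.04 + 0.45·93.84 = 57.064.
Var(X) = E[X²] − (E[X])² = 57.064 − 39.5641 = 17.4999.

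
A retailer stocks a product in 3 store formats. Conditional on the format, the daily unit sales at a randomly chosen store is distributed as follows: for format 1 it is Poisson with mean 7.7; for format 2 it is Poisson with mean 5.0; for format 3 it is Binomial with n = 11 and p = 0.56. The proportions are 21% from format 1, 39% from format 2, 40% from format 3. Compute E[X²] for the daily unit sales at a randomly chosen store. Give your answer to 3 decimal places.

For each component E[X²] = Var + (mean)², giving 1: 66.99; 2: 30; 3: 40.656.
Overall E[X²] = 0.21·66.99 + 0.39·30 + 0.4·40.656 = 42.0303.

42.030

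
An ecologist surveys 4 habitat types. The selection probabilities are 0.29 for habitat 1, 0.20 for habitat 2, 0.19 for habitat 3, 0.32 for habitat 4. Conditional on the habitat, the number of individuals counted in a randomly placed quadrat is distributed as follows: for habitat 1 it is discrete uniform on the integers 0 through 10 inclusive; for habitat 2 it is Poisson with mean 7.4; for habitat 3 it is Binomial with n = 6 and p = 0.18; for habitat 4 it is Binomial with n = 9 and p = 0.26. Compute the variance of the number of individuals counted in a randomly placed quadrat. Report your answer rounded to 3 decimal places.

Per component, 1: μ=5, E[X²]=35; 2: μ=7.4, E[X²]=62.16; 3: μ=1.08, E[X²]=2.052; 4: μ=2.34, E[X²]=7.2072.
E[X] = 0.29·5 + 0.2·7.4 + 0.19·1.08 + 0.32·2.34 = 3.884.
E[X²] = 0.29·35 + 0.2·62.16 + 0.19·2.052 + 0.32·7.2072 = 25.2782.
Var(X) = E[X²] − (E[X])² = 25.2782 − 15.0855 = 10.1927.

10.193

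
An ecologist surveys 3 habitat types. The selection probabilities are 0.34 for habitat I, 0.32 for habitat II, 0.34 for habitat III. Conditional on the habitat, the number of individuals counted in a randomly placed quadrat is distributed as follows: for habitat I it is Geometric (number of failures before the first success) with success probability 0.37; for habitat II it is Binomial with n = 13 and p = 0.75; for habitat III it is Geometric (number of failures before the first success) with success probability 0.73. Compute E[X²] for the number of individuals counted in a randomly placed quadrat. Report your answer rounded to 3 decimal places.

33.969

For each component E[X²] = Var + (mean)², giving I: 7.5011; II: 97.5; III: 0.64346.
Overall E[X²] = 0.34·7.5011 + 0.32·97.5 + 0.34·0.64346 = 33.9691.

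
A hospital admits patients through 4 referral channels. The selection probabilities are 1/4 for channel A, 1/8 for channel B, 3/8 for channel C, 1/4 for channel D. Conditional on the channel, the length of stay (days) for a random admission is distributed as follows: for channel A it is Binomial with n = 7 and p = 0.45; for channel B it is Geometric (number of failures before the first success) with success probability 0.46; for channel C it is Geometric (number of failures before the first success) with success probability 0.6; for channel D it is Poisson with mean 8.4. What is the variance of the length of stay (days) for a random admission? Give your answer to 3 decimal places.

Per component, A: μ=3.15, E[X²]=11.655; B: μ=1.17391, E[X²]=3.93006; C: μ=0.666667, E[X²]=1.55556; D: μ=8.4, E[X²]=78.96.
E[X] = 0.25·3.15 + 0.125·1.17391 + 0.375·0.666667 + 0.25·8.4 = 3.28424.
E[X²] = 0.25·11.655 + 0.125·3.93006 + 0.375·1.55556 + 0.25·78.96 = 23.7283.
Var(X) = E[X²] − (E[X])² = 23.7283 − 10.7862 = 12.9421.

12.942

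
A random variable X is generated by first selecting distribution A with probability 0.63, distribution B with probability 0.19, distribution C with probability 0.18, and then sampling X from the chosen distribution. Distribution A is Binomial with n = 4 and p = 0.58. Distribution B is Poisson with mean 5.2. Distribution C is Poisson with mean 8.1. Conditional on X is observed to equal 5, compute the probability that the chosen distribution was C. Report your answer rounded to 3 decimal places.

0.323

Likelihoods P(X=5 | ·): A: 0; B: 0.174785; C: 0.088198.
Posterior ∝ prior × likelihood. Numerator for C: 0.18·0.088198 = 0.0158756.
Normalizing constant: 0.63·0 + 0.19·0.174785 + 0.18·0.088198 = 0.0490848.
P(C | observation) = 0.0158756 / 0.0490848 = 0.323433.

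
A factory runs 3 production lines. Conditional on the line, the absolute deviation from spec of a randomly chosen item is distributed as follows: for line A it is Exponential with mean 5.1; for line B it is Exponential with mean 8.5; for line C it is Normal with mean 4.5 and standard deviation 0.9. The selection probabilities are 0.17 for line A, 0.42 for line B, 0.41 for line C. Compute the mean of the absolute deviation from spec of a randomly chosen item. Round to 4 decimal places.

Component means — A: 5.1; B: 8.5; C: 4.5.
E[X] = 0.17·5.1 + 0.42·8.5 + 0.41·4.5 = 6.282.

6.2820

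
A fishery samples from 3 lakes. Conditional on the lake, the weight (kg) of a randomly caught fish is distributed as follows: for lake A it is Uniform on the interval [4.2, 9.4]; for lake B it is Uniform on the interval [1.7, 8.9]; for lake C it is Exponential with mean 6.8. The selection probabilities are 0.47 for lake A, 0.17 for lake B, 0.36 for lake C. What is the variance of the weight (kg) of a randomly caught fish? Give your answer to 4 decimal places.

Per component, A: μ=6.8, E[X²]=48.4933; B: μ=5.3, E[X²]=32.41; C: μ=6.8, E[X²]=92.48.
E[X] = 0.47·6.8 + 0.17·5.3 + 0.36·6.8 = 6.545.
E[X²] = 0.47·48.4933 + 0.17·32.41 + 0.36·92.48 = 61.5944.
Var(X) = E[X²] − (E[X])² = 61.5944 − 42.837 = 18.7573.

18.7573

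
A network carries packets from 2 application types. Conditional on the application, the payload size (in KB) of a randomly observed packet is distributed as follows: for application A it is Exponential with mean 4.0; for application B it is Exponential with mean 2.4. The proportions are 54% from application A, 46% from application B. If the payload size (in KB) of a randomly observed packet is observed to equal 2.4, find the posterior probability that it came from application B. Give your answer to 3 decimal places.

0.488

Likelihoods f(2.4 | ·): A: 0.137203; B: 0.153283.
Posterior ∝ prior × likelihood. Numerator for B: 0.46·0.153283 = 0.0705102.
Normalizing constant: 0.54·0.137203 + 0.46·0.153283 = 0.1446.
P(B | observation) = 0.0705102 / 0.1446 = 0.487623.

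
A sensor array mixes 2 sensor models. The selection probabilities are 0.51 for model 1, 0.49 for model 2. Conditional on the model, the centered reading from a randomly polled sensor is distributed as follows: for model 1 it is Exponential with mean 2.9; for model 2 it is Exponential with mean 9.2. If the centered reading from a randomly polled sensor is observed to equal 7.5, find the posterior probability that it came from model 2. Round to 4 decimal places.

0.6403

Likelihoods f(7.5 | ·): 1: 0.0259673; 2: 0.0481025.
Posterior ∝ prior × likelihood. Numerator for 2: 0.49·0.0481025 = 0.0235702.
Normalizing constant: 0.51·0.0259673 + 0.49·0.0481025 = 0.0368135.
P(2 | observation) = 0.0235702 / 0.0368135 = 0.64026.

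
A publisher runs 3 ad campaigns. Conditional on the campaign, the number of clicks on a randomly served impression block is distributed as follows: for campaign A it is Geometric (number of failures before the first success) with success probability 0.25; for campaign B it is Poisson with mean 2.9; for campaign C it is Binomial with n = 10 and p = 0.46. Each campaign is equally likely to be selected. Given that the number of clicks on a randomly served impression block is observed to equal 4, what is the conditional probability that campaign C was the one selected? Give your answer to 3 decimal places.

0.491

Likelihoods P(X=4 | ·): A: 0.0791016; B: 0.162154; C: 0.233138.
Posterior ∝ prior × likelihood. Numerator for C: 0.333333·0.233138 = 0.0777127.
Normalizing constant: 0.333333·0.0791016 + 0.333333·0.162154 + 0.333333·0.233138 = 0.158131.
P(C | observation) = 0.0777127 / 0.158131 = 0.491445.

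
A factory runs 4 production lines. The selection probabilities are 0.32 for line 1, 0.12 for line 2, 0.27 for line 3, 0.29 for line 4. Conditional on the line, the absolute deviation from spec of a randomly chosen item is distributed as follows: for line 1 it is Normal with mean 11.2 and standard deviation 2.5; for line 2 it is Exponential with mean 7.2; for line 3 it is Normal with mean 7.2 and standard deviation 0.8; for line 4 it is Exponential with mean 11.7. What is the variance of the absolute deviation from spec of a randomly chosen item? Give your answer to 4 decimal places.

Per component, 1: μ=11.2, E[X²]=131.69; 2: μ=7.2, E[X²]=103.68; 3: μ=7.2, E[X²]=52.48; 4: μ=11.7, E[X²]=273.78.
E[X] = 0.32·11.2 + 0.12·7.2 + 0.27·7.2 + 0.29·11.7 = 9.785.
E[X²] = 0.32·131.69 + 0.12·103.68 + 0.27·52.48 + 0.29·273.78 = 148.148.
Var(X) = E[X²] − (E[X])² = 148.148 − 95.7462 = 52.402.

52.4020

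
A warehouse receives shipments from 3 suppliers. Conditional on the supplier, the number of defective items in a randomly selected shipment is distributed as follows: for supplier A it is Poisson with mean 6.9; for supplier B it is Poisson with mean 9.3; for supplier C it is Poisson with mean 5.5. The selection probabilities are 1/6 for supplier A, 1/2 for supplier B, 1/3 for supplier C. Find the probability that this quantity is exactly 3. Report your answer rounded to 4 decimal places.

0.0531

Conditional on each supplier, P(X = 3): A: 0.0551778; B: 0.0122563; C: 0.113323.
By total probability, P(X = 3) = 0.166667·0.0551778 + 0.5·0.0122563 + 0.333333·0.113323 = 0.0530987.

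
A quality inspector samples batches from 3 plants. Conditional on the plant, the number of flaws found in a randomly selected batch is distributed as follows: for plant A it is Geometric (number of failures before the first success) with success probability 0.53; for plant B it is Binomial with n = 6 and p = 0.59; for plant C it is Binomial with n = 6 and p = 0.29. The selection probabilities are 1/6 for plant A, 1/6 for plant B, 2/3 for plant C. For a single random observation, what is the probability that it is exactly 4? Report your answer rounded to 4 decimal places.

0.0909

Conditional on each plant, P(X = 4): A: 0.0258623; B: 0.305539; C: 0.0534811.
By total probability, P(X = 4) = 0.166667·0.0258623 + 0.166667·0.305539 + 0.666667·0.0534811 = 0.0908876.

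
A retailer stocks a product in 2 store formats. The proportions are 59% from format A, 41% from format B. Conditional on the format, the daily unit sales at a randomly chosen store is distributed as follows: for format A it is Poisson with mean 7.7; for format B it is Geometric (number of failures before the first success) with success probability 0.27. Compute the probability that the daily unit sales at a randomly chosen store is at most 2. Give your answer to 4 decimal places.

0.2607

Conditional on each format, P(X ≤ 2): A: 0.0173637; B: 0.610983.
By total probability, P(X ≤ 2) = 0.59·0.0173637 + 0.41·0.610983 = 0.260748.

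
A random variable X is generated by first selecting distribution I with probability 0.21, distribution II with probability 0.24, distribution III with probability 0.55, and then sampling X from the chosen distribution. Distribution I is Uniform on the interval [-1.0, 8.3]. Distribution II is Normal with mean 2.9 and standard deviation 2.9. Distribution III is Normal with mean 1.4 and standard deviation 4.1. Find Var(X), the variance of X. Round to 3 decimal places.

13.688

Per component, I: μ=3.65, E[X²]=20.53; II: μ=2.9, E[X²]=16.82; III: μ=1.4, E[X²]=18.77.
E[X] = 0.21·3.65 + 0.24·2.9 + 0.55·1.4 = 2.2325.
E[X²] = 0.21·20.53 + 0.24·16.82 + 0.55·18.77 = 18.6716.
Var(X) = E[X²] − (E[X])² = 18.6716 − 4.98406 = 13.6875.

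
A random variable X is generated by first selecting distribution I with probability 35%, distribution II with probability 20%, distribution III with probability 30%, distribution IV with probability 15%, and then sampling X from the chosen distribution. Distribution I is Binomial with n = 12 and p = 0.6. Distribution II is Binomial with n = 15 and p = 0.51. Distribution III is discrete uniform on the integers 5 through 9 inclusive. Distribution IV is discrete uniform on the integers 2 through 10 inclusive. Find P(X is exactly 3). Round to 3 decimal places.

Conditional on each component, P(X = 3): I: 0.0124571; II: 0.0115631; III: 0; IV: 0.111111.
By total probability, P(X = 3) = 0.35·0.0124571 + 0.2·0.0115631 + 0.3·0 + 0.15·0.111111 = 0.0233393.

0.023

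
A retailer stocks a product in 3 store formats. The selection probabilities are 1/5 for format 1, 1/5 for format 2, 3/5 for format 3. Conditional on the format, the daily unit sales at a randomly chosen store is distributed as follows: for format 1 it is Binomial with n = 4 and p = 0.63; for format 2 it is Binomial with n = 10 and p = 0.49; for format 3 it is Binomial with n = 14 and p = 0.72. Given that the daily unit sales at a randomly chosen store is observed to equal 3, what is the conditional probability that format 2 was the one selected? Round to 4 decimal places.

Likelihoods P(X=3 | ·): 1: 0.37007; 2: 0.126695; 3: 0.000112678.
Posterior ∝ prior × likelihood. Numerator for 2: 0.2·0.126695 = 0.0253391.
Normalizing constant: 0.2·0.37007 + 0.2·0.126695 + 0.6·0.000112678 = 0.0994206.
P(2 | observation) = 0.0253391 / 0.0994206 = 0.254867.

0.2549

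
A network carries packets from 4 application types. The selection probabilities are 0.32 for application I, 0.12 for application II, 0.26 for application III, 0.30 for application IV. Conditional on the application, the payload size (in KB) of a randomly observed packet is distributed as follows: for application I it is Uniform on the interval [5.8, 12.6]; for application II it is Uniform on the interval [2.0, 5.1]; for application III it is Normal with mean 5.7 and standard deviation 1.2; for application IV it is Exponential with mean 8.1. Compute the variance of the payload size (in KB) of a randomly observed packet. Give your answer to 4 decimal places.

Per component, I: μ=9.2, E[X²]=88.4933; II: μ=3.55, E[X²]=13.4033; III: μ=5.7, E[X²]=33.93; IV: μ=8.1, E[X²]=131.22.
E[X] = 0.32·9.2 + 0.12·3.55 + 0.26·5.7 + 0.3·8.1 = 7.282.
E[X²] = 0.32·88.4933 + 0.12·13.4033 + 0.26·33.93 + 0.3·131.22 = 78.1141.
Var(X) = E[X²] − (E[X])² = 78.1141 − 53.0275 = 25.0865.

25.0865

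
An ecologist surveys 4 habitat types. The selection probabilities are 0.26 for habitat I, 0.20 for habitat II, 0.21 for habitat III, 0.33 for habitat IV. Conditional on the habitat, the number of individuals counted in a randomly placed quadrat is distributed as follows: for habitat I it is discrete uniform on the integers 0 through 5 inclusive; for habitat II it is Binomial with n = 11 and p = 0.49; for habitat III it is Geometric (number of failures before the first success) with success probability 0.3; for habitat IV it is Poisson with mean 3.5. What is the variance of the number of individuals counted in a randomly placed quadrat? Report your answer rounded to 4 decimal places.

5.3406

Per component, I: μ=2.5, E[X²]=9.16667; II: μ=5.39, E[X²]=31.801; III: μ=2.33333, E[X²]=13.2222; IV: μ=3.5, E[X²]=15.75.
E[X] = 0.26·2.5 + 0.2·5.39 + 0.21·2.33333 + 0.33·3.5 = 3.373.
E[X²] = 0.26·9.16667 + 0.2·31.801 + 0.21·13.2222 + 0.33·15.75 = 16.7177.
Var(X) = E[X²] − (E[X])² = 16.7177 − 11.3771 = 5.34057.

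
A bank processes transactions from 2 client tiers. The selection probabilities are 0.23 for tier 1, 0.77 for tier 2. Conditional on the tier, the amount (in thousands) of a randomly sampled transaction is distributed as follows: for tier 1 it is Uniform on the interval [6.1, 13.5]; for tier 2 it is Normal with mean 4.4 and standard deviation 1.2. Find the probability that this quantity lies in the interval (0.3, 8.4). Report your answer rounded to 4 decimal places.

Conditional on each tier, P(0.3 < X < 8.4): 1: 0.310811; 2: 0.999254.
By total probability, P(0.3 < X < 8.4) = 0.23·0.310811 + 0.77·0.999254 = 0.840912.

0.8409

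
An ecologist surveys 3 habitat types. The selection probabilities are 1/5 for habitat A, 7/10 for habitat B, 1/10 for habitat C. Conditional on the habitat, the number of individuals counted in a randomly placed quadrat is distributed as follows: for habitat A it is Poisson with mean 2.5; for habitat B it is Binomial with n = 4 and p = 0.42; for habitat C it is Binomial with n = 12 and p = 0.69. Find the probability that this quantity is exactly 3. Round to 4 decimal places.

0.1633

Conditional on each habitat, P(X = 3): A: 0.213763; B: 0.171884; C: 0.00191084.
By total probability, P(X = 3) = 0.2·0.213763 + 0.7·0.171884 + 0.1·0.00191084 = 0.163263.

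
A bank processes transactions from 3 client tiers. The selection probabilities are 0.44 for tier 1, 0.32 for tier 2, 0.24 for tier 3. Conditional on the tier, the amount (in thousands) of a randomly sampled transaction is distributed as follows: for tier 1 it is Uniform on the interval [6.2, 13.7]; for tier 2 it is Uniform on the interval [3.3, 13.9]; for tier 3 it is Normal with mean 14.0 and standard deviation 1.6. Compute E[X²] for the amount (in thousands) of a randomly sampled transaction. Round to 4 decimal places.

For each component E[X²] = Var + (mean)², giving 1: 103.69; 2: 83.3233; 3: 198.56.
Overall E[X²] = 0.44·103.69 + 0.32·83.3233 + 0.24·198.56 = 119.941.

119.9415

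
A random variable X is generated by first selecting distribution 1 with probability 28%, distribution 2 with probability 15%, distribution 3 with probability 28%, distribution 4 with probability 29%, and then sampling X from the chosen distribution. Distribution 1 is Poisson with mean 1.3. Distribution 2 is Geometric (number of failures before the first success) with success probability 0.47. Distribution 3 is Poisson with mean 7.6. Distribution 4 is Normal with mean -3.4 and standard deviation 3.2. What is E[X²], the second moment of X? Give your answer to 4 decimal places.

For each component E[X²] = Var + (mean)², giving 1: 2.99; 2: 3.67089; 3: 65.36; 4: 21.8.
Overall E[X²] = 0.28·2.99 + 0.15·3.67089 + 0.28·65.36 + 0.29·21.8 = 26.0106.

26.0106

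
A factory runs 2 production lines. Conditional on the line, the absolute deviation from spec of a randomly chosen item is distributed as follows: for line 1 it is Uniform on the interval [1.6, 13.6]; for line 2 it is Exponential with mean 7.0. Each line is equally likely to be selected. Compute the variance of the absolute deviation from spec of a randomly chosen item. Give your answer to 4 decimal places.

30.5900

Per component, 1: μ=7.6, E[X²]=69.76; 2: μ=7, E[X²]=98.
E[X] = 0.5·7.6 + 0.5·7 = 7.3.
E[X²] = 0.5·69.76 + 0.5·98 = 83.88.
Var(X) = E[X²] − (E[X])² = 83.88 − 53.29 = 30.59.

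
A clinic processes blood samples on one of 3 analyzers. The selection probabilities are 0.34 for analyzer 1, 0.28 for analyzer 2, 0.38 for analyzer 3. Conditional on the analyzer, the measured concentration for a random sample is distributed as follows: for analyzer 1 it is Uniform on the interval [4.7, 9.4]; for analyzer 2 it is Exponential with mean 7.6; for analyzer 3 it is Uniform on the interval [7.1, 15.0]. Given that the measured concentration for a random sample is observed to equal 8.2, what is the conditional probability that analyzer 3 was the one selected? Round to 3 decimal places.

0.362

Likelihoods f(8.2 | ·): 1: 0.212766; 2: 0.0447307; 3: 0.126582.
Posterior ∝ prior × likelihood. Numerator for 3: 0.38·0.126582 = 0.0481013.
Normalizing constant: 0.34·0.212766 + 0.28·0.0447307 + 0.38·0.126582 = 0.132966.
P(3 | observation) = 0.0481013 / 0.132966 = 0.361755.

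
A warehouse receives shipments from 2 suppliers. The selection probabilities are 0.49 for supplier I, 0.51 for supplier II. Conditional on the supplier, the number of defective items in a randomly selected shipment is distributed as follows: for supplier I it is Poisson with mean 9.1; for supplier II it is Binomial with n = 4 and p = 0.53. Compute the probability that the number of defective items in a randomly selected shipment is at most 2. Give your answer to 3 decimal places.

0.330

Conditional on each supplier, P(X ≤ 2): I: 0.00575135; II: 0.641206.
By total probability, P(X ≤ 2) = 0.49·0.00575135 + 0.51·0.641206 = 0.329833.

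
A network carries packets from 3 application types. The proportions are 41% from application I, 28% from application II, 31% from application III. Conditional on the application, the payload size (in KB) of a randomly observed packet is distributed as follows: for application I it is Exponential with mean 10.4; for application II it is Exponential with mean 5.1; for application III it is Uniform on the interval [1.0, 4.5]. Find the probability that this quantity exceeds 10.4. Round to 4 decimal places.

0.1873

Conditional on each application, P(X > 10.4): I: 0.367879; II: 0.130131; III: 0.
By total probability, P(X > 10.4) = 0.41·0.367879 + 0.28·0.130131 + 0.31·0 = 0.187267.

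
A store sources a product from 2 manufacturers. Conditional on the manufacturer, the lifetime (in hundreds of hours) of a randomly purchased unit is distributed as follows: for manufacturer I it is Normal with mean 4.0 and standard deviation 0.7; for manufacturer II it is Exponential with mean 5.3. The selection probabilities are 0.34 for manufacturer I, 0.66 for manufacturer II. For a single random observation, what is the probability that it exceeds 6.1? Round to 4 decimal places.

0.2092

Conditional on each manufacturer, P(X > 6.1): I: 0.0013499; II: 0.316338.
By total probability, P(X > 6.1) = 0.34·0.0013499 + 0.66·0.316338 = 0.209242.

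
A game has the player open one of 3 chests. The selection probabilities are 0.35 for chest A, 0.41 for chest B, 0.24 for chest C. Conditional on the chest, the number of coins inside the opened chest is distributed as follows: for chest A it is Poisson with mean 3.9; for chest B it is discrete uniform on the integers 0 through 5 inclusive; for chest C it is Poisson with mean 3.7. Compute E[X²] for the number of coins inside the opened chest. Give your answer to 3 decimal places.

For each component E[X²] = Var + (mean)², giving A: 19.11; B: 9.16667; C: 17.39.
Overall E[X²] = 0.35·19.11 + 0.41·9.16667 + 0.24·17.39 = 14.6204.

14.620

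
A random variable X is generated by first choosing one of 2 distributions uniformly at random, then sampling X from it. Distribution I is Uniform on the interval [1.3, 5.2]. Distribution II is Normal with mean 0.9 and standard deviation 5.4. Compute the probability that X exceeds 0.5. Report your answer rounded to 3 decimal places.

0.765

Conditional on each component, P(X > 0.5): I: 1; II: 0.529524.
By total probability, P(X > 0.5) = 0.5·1 + 0.5·0.529524 = 0.764762.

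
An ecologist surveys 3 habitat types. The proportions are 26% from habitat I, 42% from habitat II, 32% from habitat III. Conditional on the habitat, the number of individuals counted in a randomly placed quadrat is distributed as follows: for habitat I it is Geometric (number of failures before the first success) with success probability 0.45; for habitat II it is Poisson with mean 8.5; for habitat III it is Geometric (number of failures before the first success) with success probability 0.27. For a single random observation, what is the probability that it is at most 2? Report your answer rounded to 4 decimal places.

0.4162

Conditional on each habitat, P(X ≤ 2): I: 0.833625; II: 0.00928324; III: 0.610983.
By total probability, P(X ≤ 2) = 0.26·0.833625 + 0.42·0.00928324 + 0.32·0.610983 = 0.416156.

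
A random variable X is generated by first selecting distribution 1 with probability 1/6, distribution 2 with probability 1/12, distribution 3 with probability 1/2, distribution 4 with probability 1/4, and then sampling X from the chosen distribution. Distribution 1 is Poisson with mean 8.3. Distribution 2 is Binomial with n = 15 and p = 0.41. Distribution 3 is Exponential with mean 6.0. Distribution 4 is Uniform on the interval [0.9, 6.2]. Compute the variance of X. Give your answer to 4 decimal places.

Per component, 1: μ=8.3, E[X²]=77.19; 2: μ=6.15, E[X²]=41.451; 3: μ=6, E[X²]=72; 4: μ=3.55, E[X²]=14.9433.
E[X] = 0.166667·8.3 + 0.0833333·6.15 + 0.5·6 + 0.25·3.55 = 5.78333.
E[X²] = 0.166667·77.19 + 0.0833333·41.451 + 0.5·72 + 0.25·14.9433 = 56.0551.
Var(X) = E[X²] − (E[X])² = 56.0551 − 33.4469 = 22.6081.

22.6081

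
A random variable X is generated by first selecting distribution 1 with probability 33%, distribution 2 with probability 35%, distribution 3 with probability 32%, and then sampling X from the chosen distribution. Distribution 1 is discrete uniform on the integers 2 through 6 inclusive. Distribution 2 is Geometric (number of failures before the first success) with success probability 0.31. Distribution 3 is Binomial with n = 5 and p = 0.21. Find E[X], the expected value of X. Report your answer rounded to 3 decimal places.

Component means — 1: 4; 2: 2.22581; 3: 1.05.
E[X] = 0.33·4 + 0.35·2.22581 + 0.32·1.05 = 2.43503.

2.435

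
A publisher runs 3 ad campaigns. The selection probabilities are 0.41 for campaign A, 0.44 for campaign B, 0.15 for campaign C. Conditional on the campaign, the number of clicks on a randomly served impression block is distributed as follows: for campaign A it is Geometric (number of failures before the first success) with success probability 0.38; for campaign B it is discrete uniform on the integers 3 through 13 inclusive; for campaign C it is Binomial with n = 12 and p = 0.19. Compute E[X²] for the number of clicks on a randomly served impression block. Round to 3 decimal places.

36.469

For each component E[X²] = Var + (mean)², giving A: 6.95568; B: 74; C: 7.0452.
Overall E[X²] = 0.41·6.95568 + 0.44·74 + 0.15·7.0452 = 36.4686.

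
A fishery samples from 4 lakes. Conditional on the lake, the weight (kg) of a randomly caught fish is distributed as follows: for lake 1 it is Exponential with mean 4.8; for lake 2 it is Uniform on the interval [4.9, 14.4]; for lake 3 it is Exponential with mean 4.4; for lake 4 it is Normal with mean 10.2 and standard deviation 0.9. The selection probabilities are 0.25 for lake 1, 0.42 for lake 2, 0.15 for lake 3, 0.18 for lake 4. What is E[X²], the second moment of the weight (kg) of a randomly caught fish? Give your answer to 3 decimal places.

For each component E[X²] = Var + (mean)², giving 1: 46.08; 2: 100.643; 3: 38.72; 4: 104.85.
Overall E[X²] = 0.25·46.08 + 0.42·100.643 + 0.15·38.72 + 0.18·104.85 = 78.4712.

78.471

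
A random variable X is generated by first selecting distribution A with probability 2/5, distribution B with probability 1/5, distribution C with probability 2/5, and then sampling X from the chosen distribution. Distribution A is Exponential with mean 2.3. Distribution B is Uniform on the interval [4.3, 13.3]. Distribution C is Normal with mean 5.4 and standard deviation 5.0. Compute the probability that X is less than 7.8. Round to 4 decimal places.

0.7381

Conditional on each component, P(X < 7.8): A: 0.966335; B: 0.388889; C: 0.684386.
By total probability, P(X < 7.8) = 0.4·0.966335 + 0.2·0.388889 + 0.4·0.684386 = 0.738066.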